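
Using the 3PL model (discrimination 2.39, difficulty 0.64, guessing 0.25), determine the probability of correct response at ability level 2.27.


logit = 2.39*(2.27 - 0.64) = 3.8957
P* = 1/(1 + exp(-3.8957)) = 0.9801
P = 0.25 + (1 - 0.25) * 0.9801
P = 0.9851

0.9851


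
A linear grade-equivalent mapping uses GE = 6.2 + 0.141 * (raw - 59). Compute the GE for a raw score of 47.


raw - median = 47 - 59 = -12
slope * diff = 0.141 * -12 = -1.692
GE = 6.2 + -1.692
GE = 4.508

4.508


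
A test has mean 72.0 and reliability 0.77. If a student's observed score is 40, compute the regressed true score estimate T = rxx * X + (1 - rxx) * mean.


T_est = rxx * X + (1 - rxx) * mean
T_est = 0.77 * 40 + 0.23 * 72.0
T_est = 30.8 + 16.56
T_est = 47.36

47.36


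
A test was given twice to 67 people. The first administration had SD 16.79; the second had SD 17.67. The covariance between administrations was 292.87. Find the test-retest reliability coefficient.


r = cov(X,Y) / (SD_X * SD_Y)
r = 292.87 / (16.79 * 17.67)
r = 292.87 / 296.6793
r = 0.9872

0.9872


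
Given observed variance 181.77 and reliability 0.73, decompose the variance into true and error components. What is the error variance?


var_true = rxx * var_obs = 0.73 * 181.77 = 132.6921
var_error = var_obs - var_true
var_error = 181.77 - 132.6921
var_error = 49.0779

49.0779


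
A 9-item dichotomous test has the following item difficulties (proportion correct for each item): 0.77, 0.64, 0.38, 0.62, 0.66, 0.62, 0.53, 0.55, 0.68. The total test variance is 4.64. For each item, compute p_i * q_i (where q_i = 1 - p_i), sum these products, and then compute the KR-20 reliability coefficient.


For each item, compute p_i * q_i:
  Item 1: 0.77 * 0.23 = 0.1771
  Item 2: 0.64 * 0.36 = 0.2304
  Item 3: 0.38 * 0.62 = 0.2356
  Item 4: 0.62 * 0.38 = 0.2356
  Item 5: 0.66 * 0.34 = 0.2244
  Item 6: 0.62 * 0.38 = 0.2356
  Item 7: 0.53 * 0.47 = 0.2491
  Item 8: 0.55 * 0.45 = 0.2475
  Item 9: 0.68 * 0.32 = 0.2176
Sum(p_i * q_i) = 0.1771 + 0.2304 + 0.2356 + 0.2356 + 0.2244 + 0.2356 + 0.2491 + 0.2475 + 0.2176 = 2.0529
KR-20 = (k/(k-1)) * (1 - Sum(p_i*q_i) / Var_total)
= (9/8) * (1 - 2.0529/4.64)
= 1.125 * 0.5576
KR-20 = 0.6273

0.6273


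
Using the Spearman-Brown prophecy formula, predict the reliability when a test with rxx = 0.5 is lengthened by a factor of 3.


r_new = (n * rxx) / (1 + (n-1) * rxx)
r_new = (3 * 0.5) / (1 + 2 * 0.5)
r_new = 1.5 / 2.0
r_new = 0.75

0.75


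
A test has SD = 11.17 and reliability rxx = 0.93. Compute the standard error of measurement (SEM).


SEM = SD * sqrt(1 - rxx)
SEM = 11.17 * sqrt(1 - 0.93)
SEM = 11.17 * sqrt(0.07) = 11.17 * 0.264575
SEM = 2.9553

2.9553


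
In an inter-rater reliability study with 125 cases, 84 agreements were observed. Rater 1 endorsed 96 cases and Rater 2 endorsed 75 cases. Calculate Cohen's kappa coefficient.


P_o = 84/125 = 0.672
P_e = (96*75 + 29*50) / 15625 = 0.5536
kappa = (P_o - P_e) / (1 - P_e)
kappa = (0.672 - 0.5536) / (1 - 0.5536)
kappa = 0.2652

0.2652


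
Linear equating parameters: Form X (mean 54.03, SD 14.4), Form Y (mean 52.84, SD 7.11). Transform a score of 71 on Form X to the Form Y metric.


slope = SD_Y / SD_X = 7.11 / 14.4 ~ 0.4938
intercept = mean_Y - slope * mean_X = 52.84 - (7.11 / 14.4) * 54.03 ~ 26.1627
Y = slope * X + intercept. To avoid rounding drift from the rounded slope/intercept, evaluate the equivalent form Y = mean_Y + SD_Y * (X - mean_X) / SD_X at full precision:
Y = 52.84 + 7.11 * (71 - 54.03) / 14.4
Y = 52.84 + 7.11 * 16.97 / 14.4
Y = 52.84 + 120.6567 / 14.4
Y = 52.84 + 8.3789
Y = 61.2189

61.2189


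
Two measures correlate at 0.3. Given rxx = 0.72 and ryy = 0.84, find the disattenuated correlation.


r_corrected = rxy / sqrt(rxx * ryy)
= 0.3 / sqrt(0.72 * 0.84)
= 0.3 / sqrt(0.6048)
= 0.3 / 0.777689
r_corrected = 0.3858

0.3858


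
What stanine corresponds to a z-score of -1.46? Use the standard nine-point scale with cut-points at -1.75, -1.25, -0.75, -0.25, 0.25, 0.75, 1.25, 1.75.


Stanine boundaries: [-1.75, -1.25, -0.75, -0.25, 0.25, 0.75, 1.25, 1.75]
z = -1.46
Check each boundary:
  z >= -1.75 -> could be stanine 2
  z < -1.25
  z < -0.75
  z < -0.25
  z < 0.25
  z < 0.75
  z < 1.25
  z < 1.75
Highest qualifying boundary gives stanine = 2

2


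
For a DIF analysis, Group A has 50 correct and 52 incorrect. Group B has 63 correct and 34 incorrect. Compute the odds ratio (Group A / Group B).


Odds_A = 50/52 = 0.9615
Odds_B = 63/34 = 1.8529
OR = Odds_A / Odds_B = 0.9615 / 1.8529
Exactly, OR = (50 * 34) / (52 * 63) = 1700 / 3276
OR = 0.5189

0.5189


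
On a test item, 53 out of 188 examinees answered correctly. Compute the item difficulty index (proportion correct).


Item difficulty p = number correct / total examinees
p = 53 / 188
p = 0.2819

0.2819


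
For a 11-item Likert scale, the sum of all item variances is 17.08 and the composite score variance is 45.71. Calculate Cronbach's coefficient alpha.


alpha = (k/(k-1)) * (1 - sum(si^2)/s_total^2)
= (11/10) * (1 - 17.08/45.71)
alpha = 0.689

0.689


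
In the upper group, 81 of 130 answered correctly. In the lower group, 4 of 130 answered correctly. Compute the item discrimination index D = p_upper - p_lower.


p_upper = 81/130 = 0.6231
p_lower = 4/130 = 0.0308
D = 0.6231 - 0.0308 = 0.5923

0.5923


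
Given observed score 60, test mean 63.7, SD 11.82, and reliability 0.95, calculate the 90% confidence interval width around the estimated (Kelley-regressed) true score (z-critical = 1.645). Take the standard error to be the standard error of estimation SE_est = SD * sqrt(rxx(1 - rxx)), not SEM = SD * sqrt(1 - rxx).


True score estimate = 0.95*60 + 0.05*63.7 = 60.185
SE_est = SD * sqrt(rxx * (1 - rxx)) = 11.82 * sqrt(0.95 * 0.05) = 11.82 * sqrt(0.0475) = 2.576109
CI = T_est +/- z * SE_est, so width = 2 * z * SE_est = 2 * 1.645 * 2.576109
Width = 8.4754

8.4754


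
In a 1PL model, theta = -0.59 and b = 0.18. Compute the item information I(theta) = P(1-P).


P = 1/(1+exp(-(-0.59-0.18))) = 0.3165
I = P*(1-P) = 0.3165 * 0.6835
I = 0.2163

0.2163


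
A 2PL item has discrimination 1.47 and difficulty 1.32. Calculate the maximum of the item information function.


For 2PL, max info at theta = b = 1.32
I_max = a^2 / 4 = 1.47^2 / 4
= 2.1609 / 4
I_max = 0.5402

0.5402


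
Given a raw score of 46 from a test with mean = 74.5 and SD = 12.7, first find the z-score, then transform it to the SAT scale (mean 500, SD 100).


z = (X - mean) / SD = (46 - 74.5) / 12.7
z = -28.5 / 12.7
z = -2.2441
SAT-scale = SAT = 500 + 100z
Carry z at full precision (z = -28.5 / 12.7) into the conversion:
SAT-scale = 500 + 100 * (-28.5 / 12.7) = 500 + -2850 / 12.7
SAT-scale = 500 + -224.4094
SAT-scale = 275.5906

275.5906


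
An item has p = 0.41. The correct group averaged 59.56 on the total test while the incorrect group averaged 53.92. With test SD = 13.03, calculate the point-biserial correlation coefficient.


q = 1 - p = 0.59
rpb = ((M1 - M0) / SD) * sqrt(p * q)
rpb = ((59.56 - 53.92) / 13.03) * sqrt(0.41 * 0.59)
rpb = 0.2129

0.2129


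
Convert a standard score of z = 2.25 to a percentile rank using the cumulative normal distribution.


CDF(z) = 0.5 * (1 + erf(z/sqrt(2)))
erf(1.591) = 0.9756
CDF = 0.9878
Percentile rank = 0.9878 * 100 = 98.78

98.78


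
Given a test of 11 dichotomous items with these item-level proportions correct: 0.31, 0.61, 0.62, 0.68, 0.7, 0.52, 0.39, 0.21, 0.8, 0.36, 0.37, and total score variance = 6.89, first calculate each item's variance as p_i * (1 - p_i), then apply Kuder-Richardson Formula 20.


For each item, compute p_i * q_i:
  Item 1: 0.31 * 0.69 = 0.2139
  Item 2: 0.61 * 0.39 = 0.2379
  Item 3: 0.62 * 0.38 = 0.2356
  Item 4: 0.68 * 0.32 = 0.2176
  Item 5: 0.7 * 0.3 = 0.21
  Item 6: 0.52 * 0.48 = 0.2496
  Item 7: 0.39 * 0.61 = 0.2379
  Item 8: 0.21 * 0.79 = 0.1659
  Item 9: 0.8 * 0.2 = 0.16
  Item 10: 0.36 * 0.64 = 0.2304
  Item 11: 0.37 * 0.63 = 0.2331
Sum(p_i * q_i) = 0.2139 + 0.2379 + 0.2356 + 0.2176 + 0.21 + 0.2496 + 0.2379 + 0.1659 + 0.16 + 0.2304 + 0.2331 = 2.3919
KR-20 = (k/(k-1)) * (1 - Sum(p_i*q_i) / Var_total)
= (11/10) * (1 - 2.3919/6.89)
= 1.1 * 0.6528
KR-20 = 0.7181

0.7181


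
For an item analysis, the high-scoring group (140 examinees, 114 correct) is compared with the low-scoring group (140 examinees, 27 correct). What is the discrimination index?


p_upper = 114/140 = 0.8143
p_lower = 27/140 = 0.1929
D = 0.8143 - 0.1929 = 0.6214

0.6214


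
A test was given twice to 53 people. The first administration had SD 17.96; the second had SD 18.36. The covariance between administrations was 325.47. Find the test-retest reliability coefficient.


r = cov(X,Y) / (SD_X * SD_Y)
r = 325.47 / (17.96 * 18.36)
r = 325.47 / 329.7456
r = 0.987

0.987


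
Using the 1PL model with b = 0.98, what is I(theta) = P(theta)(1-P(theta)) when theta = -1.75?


P = 1/(1+exp(-(-1.75-0.98))) = 0.0612
I = P*(1-P) = 0.0612 * 0.9388
I = 0.0575

0.0575


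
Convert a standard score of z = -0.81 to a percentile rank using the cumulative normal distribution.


CDF(z) = 0.5 * (1 + erf(z/sqrt(2)))
erf(-0.5728) = -0.5821
CDF = 0.209
Percentile rank = 0.209 * 100 = 20.9

20.9


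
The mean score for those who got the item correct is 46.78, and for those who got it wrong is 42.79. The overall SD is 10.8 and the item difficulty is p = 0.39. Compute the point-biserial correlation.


q = 1 - p = 0.61
rpb = ((M1 - M0) / SD) * sqrt(p * q)
rpb = ((46.78 - 42.79) / 10.8) * sqrt(0.39 * 0.61)
rpb = 0.1802

0.1802


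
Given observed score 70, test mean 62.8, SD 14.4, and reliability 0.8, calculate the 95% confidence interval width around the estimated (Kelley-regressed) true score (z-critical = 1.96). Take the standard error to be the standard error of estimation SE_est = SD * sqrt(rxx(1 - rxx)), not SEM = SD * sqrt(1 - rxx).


True score estimate = 0.8*70 + 0.2*62.8 = 68.56
SE_est = SD * sqrt(rxx * (1 - rxx)) = 14.4 * sqrt(0.8 * 0.2) = 14.4 * sqrt(0.16) = 5.76
CI = T_est +/- z * SE_est, so width = 2 * z * SE_est = 2 * 1.96 * 5.76
Width = 22.5792

22.5792


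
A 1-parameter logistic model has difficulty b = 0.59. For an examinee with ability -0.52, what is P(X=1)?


theta - b = -0.52 - 0.59 = -1.11
exp(-(theta - b)) = exp(1.11) = 3.0344
P = 1 / (1 + 3.0344)
P = 0.2479

0.2479


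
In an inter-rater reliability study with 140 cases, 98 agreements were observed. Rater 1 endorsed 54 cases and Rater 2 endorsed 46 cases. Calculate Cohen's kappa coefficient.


P_o = 98/140 = 0.7
P_e = (54*46 + 86*94) / 19600 = 0.539184
kappa = (P_o - P_e) / (1 - P_e)
kappa = (0.7 - 0.539184) / (1 - 0.539184)
kappa = 0.349

0.349


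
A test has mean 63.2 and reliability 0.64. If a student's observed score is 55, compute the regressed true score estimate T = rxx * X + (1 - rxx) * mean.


T_est = rxx * X + (1 - rxx) * mean
T_est = 0.64 * 55 + 0.36 * 63.2
T_est = 35.2 + 22.752
T_est = 57.952

57.952


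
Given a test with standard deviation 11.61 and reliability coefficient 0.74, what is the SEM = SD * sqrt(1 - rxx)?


SEM = SD * sqrt(1 - rxx)
SEM = 11.61 * sqrt(1 - 0.74)
SEM = 11.61 * sqrt(0.26) = 11.61 * 0.509902
SEM = 5.92

5.92


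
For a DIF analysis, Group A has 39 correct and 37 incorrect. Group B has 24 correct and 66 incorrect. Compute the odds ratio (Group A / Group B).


Odds_A = 39/37 = 1.0541
Odds_B = 24/66 = 0.3636
OR = Odds_A / Odds_B = 1.0541 / 0.3636
Exactly, OR = (39 * 66) / (37 * 24) = 2574 / 888
OR = 2.8986

2.8986


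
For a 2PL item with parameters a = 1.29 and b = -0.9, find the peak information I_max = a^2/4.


For 2PL, max info at theta = b = -0.9
I_max = a^2 / 4 = 1.29^2 / 4
= 1.6641 / 4
I_max = 0.416

0.416


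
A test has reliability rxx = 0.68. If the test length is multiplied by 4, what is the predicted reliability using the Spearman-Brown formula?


r_new = (n * rxx) / (1 + (n-1) * rxx)
r_new = (4 * 0.68) / (1 + 3 * 0.68)
r_new = 2.72 / 3.04
r_new = 0.8947

0.8947


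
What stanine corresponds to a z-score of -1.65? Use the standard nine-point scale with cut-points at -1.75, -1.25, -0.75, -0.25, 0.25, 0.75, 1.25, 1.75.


Stanine boundaries: [-1.75, -1.25, -0.75, -0.25, 0.25, 0.75, 1.25, 1.75]
z = -1.65
Check each boundary:
  z >= -1.75 -> could be stanine 2
  z < -1.25
  z < -0.75
  z < -0.25
  z < 0.25
  z < 0.75
  z < 1.25
  z < 1.75
Highest qualifying boundary gives stanine = 2

2


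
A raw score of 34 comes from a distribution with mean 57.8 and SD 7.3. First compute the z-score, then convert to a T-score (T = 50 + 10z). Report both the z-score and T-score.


z = (X - mean) / SD = (34 - 57.8) / 7.3
z = -23.8 / 7.3
z = -3.2603
T-score = T = 50 + 10z
Carry z at full precision (z = -23.8 / 7.3) into the conversion:
T-score = 50 + 10 * (-23.8 / 7.3) = 50 + -238 / 7.3
T-score = 50 + -32.6027
T-score = 17.3973

17.3973


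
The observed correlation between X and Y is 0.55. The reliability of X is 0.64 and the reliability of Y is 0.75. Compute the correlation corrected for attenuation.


r_corrected = rxy / sqrt(rxx * ryy)
= 0.55 / sqrt(0.64 * 0.75)
= 0.55 / sqrt(0.48)
= 0.55 / 0.69282
r_corrected = 0.7939

0.7939


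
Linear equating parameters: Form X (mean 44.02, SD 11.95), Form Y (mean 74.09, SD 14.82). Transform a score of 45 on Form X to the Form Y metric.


slope = SD_Y / SD_X = 14.82 / 11.95 ~ 1.2402
intercept = mean_Y - slope * mean_X = 74.09 - (14.82 / 11.95) * 44.02 ~ 19.4978
Y = slope * X + intercept. To avoid rounding drift from the rounded slope/intercept, evaluate the equivalent form Y = mean_Y + SD_Y * (X - mean_X) / SD_X at full precision:
Y = 74.09 + 14.82 * (45 - 44.02) / 11.95
Y = 74.09 + 14.82 * 0.98 / 11.95
Y = 74.09 + 14.5236 / 11.95
Y = 74.09 + 1.2154
Y = 75.3054

75.3054


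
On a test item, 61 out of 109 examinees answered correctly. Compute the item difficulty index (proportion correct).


Item difficulty p = number correct / total examinees
p = 61 / 109
p = 0.5596

0.5596


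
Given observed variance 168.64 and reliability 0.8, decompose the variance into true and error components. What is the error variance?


var_true = rxx * var_obs = 0.8 * 168.64 = 134.912
var_error = var_obs - var_true
var_error = 168.64 - 134.912
var_error = 33.728

33.728


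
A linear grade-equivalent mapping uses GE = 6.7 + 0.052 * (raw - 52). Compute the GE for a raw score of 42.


raw - median = 42 - 52 = -10
slope * diff = 0.052 * -10 = -0.52
GE = 6.7 + -0.52
GE = 6.18

6.18


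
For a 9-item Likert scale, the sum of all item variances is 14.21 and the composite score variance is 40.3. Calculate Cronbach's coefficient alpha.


alpha = (k/(k-1)) * (1 - sum(si^2)/s_total^2)
= (9/8) * (1 - 14.21/40.3)
alpha = 0.7283

0.7283


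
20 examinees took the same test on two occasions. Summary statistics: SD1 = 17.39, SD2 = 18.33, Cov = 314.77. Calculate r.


r = cov(X,Y) / (SD_X * SD_Y)
r = 314.77 / (17.39 * 18.33)
r = 314.77 / 318.7587
r = 0.9875

0.9875


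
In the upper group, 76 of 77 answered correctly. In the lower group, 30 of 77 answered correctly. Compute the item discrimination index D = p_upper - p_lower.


p_upper = 76/77 = 0.987
p_lower = 30/77 = 0.3896
D = 0.987 - 0.3896 = 0.5974

0.5974


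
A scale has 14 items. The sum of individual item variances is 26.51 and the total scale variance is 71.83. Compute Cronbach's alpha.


alpha = (k/(k-1)) * (1 - sum(si^2)/s_total^2)
= (14/13) * (1 - 26.51/71.83)
alpha = 0.6795

0.6795


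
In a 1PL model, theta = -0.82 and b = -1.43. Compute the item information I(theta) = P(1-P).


P = 1/(1+exp(-(-0.82--1.43))) = 0.6479
I = P*(1-P) = 0.6479 * 0.3521
I = 0.2281

0.2281


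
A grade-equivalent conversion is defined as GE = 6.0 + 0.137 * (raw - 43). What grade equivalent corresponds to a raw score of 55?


raw - median = 55 - 43 = 12
slope * diff = 0.137 * 12 = 1.644
GE = 6.0 + 1.644
GE = 7.644

7.644


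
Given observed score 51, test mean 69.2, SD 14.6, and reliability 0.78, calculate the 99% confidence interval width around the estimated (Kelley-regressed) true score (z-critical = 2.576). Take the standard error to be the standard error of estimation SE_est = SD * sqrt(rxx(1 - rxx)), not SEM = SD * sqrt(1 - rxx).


True score estimate = 0.78*51 + 0.22*69.2 = 55.004
SE_est = SD * sqrt(rxx * (1 - rxx)) = 14.6 * sqrt(0.78 * 0.22) = 14.6 * sqrt(0.1716) = 6.047996
CI = T_est +/- z * SE_est, so width = 2 * z * SE_est = 2 * 2.576 * 6.047996
Width = 31.1593

31.1593


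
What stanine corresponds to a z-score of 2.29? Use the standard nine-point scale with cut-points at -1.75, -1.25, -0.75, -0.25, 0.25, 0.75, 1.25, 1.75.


Stanine boundaries: [-1.75, -1.25, -0.75, -0.25, 0.25, 0.75, 1.25, 1.75]
z = 2.29
Check each boundary:
  z >= -1.75 -> could be stanine 2
  z >= -1.25 -> could be stanine 3
  z >= -0.75 -> could be stanine 4
  z >= -0.25 -> could be stanine 5
  z >= 0.25 -> could be stanine 6
  z >= 0.75 -> could be stanine 7
  z >= 1.25 -> could be stanine 8
  z >= 1.75 -> could be stanine 9
Highest qualifying boundary gives stanine = 9

9


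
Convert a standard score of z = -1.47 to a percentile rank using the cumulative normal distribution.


CDF(z) = 0.5 * (1 + erf(z/sqrt(2)))
erf(-1.0394) = -0.8584
CDF = 0.0708
Percentile rank = 0.0708 * 100 = 7.08

7.08


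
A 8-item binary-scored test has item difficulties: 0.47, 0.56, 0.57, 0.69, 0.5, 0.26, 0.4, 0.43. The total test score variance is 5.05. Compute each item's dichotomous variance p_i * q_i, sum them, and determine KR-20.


For each item, compute p_i * q_i:
  Item 1: 0.47 * 0.53 = 0.2491
  Item 2: 0.56 * 0.44 = 0.2464
  Item 3: 0.57 * 0.43 = 0.2451
  Item 4: 0.69 * 0.31 = 0.2139
  Item 5: 0.5 * 0.5 = 0.25
  Item 6: 0.26 * 0.74 = 0.1924
  Item 7: 0.4 * 0.6 = 0.24
  Item 8: 0.43 * 0.57 = 0.2451
Sum(p_i * q_i) = 0.2491 + 0.2464 + 0.2451 + 0.2139 + 0.25 + 0.1924 + 0.24 + 0.2451 = 1.882
KR-20 = (k/(k-1)) * (1 - Sum(p_i*q_i) / Var_total)
= (8/7) * (1 - 1.882/5.05)
= 1.1429 * 0.6273
KR-20 = 0.7169

0.7169


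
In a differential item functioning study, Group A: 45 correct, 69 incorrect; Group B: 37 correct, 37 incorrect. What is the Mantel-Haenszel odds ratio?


Odds_A = 45/69 = 0.6522
Odds_B = 37/37 = 1.0
OR = Odds_A / Odds_B = 0.6522 / 1.0
Exactly, OR = (45 * 37) / (69 * 37) = 1665 / 2553
OR = 0.6522

0.6522


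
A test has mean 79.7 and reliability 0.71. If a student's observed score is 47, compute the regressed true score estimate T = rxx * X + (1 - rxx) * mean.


T_est = rxx * X + (1 - rxx) * mean
T_est = 0.71 * 47 + 0.29 * 79.7
T_est = 33.37 + 23.113
T_est = 56.483

56.483


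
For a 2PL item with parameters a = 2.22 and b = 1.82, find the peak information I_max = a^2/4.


For 2PL, max info at theta = b = 1.82
I_max = a^2 / 4 = 2.22^2 / 4
= 4.9284 / 4
I_max = 1.2321

1.2321


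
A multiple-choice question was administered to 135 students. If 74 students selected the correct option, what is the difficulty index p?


Item difficulty p = number correct / total examinees
p = 74 / 135
p = 0.5481

0.5481


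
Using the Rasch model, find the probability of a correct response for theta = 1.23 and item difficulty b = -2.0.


theta - b = 1.23 - -2.0 = 3.23
exp(-(theta - b)) = exp(-3.23) = 0.0396
P = 1 / (1 + 0.0396)
P = 0.9619

0.9619


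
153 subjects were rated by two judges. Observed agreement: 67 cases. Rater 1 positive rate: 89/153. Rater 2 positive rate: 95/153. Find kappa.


P_o = 67/153 = 0.437908
P_e = (89*95 + 64*58) / 23409 = 0.519757
kappa = (P_o - P_e) / (1 - P_e)
kappa = (0.437908 - 0.519757) / (1 - 0.519757)
kappa = -0.1704

-0.1704


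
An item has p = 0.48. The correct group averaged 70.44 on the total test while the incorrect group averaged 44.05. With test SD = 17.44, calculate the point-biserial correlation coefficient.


q = 1 - p = 0.52
rpb = ((M1 - M0) / SD) * sqrt(p * q)
rpb = ((70.44 - 44.05) / 17.44) * sqrt(0.48 * 0.52)
rpb = 0.756

0.756


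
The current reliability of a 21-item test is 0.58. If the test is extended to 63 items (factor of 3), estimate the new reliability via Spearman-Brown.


r_new = (n * rxx) / (1 + (n-1) * rxx)
r_new = (3 * 0.58) / (1 + 2 * 0.58)
r_new = 1.74 / 2.16
r_new = 0.8056

0.8056


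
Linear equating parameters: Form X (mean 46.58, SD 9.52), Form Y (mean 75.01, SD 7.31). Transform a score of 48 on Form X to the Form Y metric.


slope = SD_Y / SD_X = 7.31 / 9.52 ~ 0.7679
intercept = mean_Y - slope * mean_X = 75.01 - (7.31 / 9.52) * 46.58 ~ 39.2432
Y = slope * X + intercept. To avoid rounding drift from the rounded slope/intercept, evaluate the equivalent form Y = mean_Y + SD_Y * (X - mean_X) / SD_X at full precision:
Y = 75.01 + 7.31 * (48 - 46.58) / 9.52
Y = 75.01 + 7.31 * 1.42 / 9.52
Y = 75.01 + 10.3802 / 9.52
Y = 75.01 + 1.0904
Y = 76.1004

76.1004


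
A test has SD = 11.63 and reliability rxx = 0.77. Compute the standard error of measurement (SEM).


SEM = SD * sqrt(1 - rxx)
SEM = 11.63 * sqrt(1 - 0.77)
SEM = 11.63 * sqrt(0.23) = 11.63 * 0.479583
SEM = 5.5776

5.5776


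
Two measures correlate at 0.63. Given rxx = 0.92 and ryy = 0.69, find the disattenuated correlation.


r_corrected = rxy / sqrt(rxx * ryy)
= 0.63 / sqrt(0.92 * 0.69)
= 0.63 / sqrt(0.6348)
= 0.63 / 0.796743
r_corrected = 0.7907

0.7907


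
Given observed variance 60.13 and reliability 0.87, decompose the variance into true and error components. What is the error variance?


var_true = rxx * var_obs = 0.87 * 60.13 = 52.3131
var_error = var_obs - var_true
var_error = 60.13 - 52.3131
var_error = 7.8169

7.8169


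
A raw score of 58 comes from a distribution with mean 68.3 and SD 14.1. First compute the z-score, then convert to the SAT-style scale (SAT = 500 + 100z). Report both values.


z = (X - mean) / SD = (58 - 68.3) / 14.1
z = -10.3 / 14.1
z = -0.7305
SAT-scale = SAT = 500 + 100z
Carry z at full precision (z = -10.3 / 14.1) into the conversion:
SAT-scale = 500 + 100 * (-10.3 / 14.1) = 500 + -1030 / 14.1
SAT-scale = 500 + -73.0496
SAT-scale = 426.9504

426.9504


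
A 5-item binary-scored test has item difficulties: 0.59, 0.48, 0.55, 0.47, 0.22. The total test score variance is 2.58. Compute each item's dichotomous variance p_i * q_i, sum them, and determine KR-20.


For each item, compute p_i * q_i:
  Item 1: 0.59 * 0.41 = 0.2419
  Item 2: 0.48 * 0.52 = 0.2496
  Item 3: 0.55 * 0.45 = 0.2475
  Item 4: 0.47 * 0.53 = 0.2491
  Item 5: 0.22 * 0.78 = 0.1716
Sum(p_i * q_i) = 0.2419 + 0.2496 + 0.2475 + 0.2491 + 0.1716 = 1.1597
KR-20 = (k/(k-1)) * (1 - Sum(p_i*q_i) / Var_total)
= (5/4) * (1 - 1.1597/2.58)
= 1.25 * 0.5505
KR-20 = 0.6881

0.6881


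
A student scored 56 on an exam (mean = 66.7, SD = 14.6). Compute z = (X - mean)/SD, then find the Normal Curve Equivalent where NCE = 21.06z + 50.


z = (X - mean) / SD = (56 - 66.7) / 14.6
z = -10.7 / 14.6
z = -0.7329
NCE = NCE = 21.06z + 50
Carry z at full precision (z = -10.7 / 14.6) into the conversion:
NCE = 21.06 * (-10.7 / 14.6) + 50 = -225.342 / 14.6 + 50
NCE = -15.4344 + 50
NCE = 34.5656

34.5656


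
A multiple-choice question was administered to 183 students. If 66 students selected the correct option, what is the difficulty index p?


Item difficulty p = number correct / total examinees
p = 66 / 183
p = 0.3607

0.3607


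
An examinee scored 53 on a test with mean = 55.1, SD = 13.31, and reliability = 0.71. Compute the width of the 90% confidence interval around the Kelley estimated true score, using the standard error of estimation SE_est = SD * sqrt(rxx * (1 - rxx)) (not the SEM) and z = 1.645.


True score estimate = 0.71*53 + 0.29*55.1 = 53.609
SE_est = SD * sqrt(rxx * (1 - rxx)) = 13.31 * sqrt(0.71 * 0.29) = 13.31 * sqrt(0.2059) = 6.039573
CI = T_est +/- z * SE_est, so width = 2 * z * SE_est = 2 * 1.645 * 6.039573
Width = 19.8702

19.8702


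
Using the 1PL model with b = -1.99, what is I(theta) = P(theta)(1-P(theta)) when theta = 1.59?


P = 1/(1+exp(-(1.59--1.99))) = 0.9729
I = P*(1-P) = 0.9729 * 0.0271
I = 0.0264

0.0264


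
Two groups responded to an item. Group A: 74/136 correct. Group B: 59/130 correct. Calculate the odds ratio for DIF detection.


Odds_A = 74/62 = 1.1935
Odds_B = 59/71 = 0.831
OR = Odds_A / Odds_B = 1.1935 / 0.831
Exactly, OR = (74 * 71) / (62 * 59) = 5254 / 3658
OR = 1.4363

1.4363


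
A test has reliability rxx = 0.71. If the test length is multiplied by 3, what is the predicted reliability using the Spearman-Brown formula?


r_new = (n * rxx) / (1 + (n-1) * rxx)
r_new = (3 * 0.71) / (1 + 2 * 0.71)
r_new = 2.13 / 2.42
r_new = 0.8802

0.8802


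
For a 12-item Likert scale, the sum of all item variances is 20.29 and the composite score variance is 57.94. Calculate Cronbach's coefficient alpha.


alpha = (k/(k-1)) * (1 - sum(si^2)/s_total^2)
= (12/11) * (1 - 20.29/57.94)
alpha = 0.7089

0.7089


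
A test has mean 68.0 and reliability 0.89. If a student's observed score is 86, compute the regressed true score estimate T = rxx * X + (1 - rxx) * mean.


T_est = rxx * X + (1 - rxx) * mean
T_est = 0.89 * 86 + 0.11 * 68.0
T_est = 76.54 + 7.48
T_est = 84.02

84.02


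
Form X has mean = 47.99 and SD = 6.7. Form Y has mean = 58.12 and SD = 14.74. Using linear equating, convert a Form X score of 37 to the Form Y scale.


slope = SD_Y / SD_X = 14.74 / 6.7 ~ 2.2
intercept = mean_Y - slope * mean_X = 58.12 - (14.74 / 6.7) * 47.99 ~ -47.458
Y = slope * X + intercept. To avoid rounding drift from the rounded slope/intercept, evaluate the equivalent form Y = mean_Y + SD_Y * (X - mean_X) / SD_X at full precision:
Y = 58.12 + 14.74 * (37 - 47.99) / 6.7
Y = 58.12 - 14.74 * 10.99 / 6.7
Y = 58.12 - 161.9926 / 6.7
Y = 58.12 - 24.178
Y = 33.942

33.942


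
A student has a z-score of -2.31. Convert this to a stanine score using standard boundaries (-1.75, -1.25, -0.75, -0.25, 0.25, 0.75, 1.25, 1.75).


Stanine boundaries: [-1.75, -1.25, -0.75, -0.25, 0.25, 0.75, 1.25, 1.75]
z = -2.31
Check each boundary:
  z < -1.75
  z < -1.25
  z < -0.75
  z < -0.25
  z < 0.25
  z < 0.75
  z < 1.25
  z < 1.75
Highest qualifying boundary gives stanine = 1

1


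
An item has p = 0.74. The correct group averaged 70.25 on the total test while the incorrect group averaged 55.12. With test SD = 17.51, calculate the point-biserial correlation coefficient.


q = 1 - p = 0.26
rpb = ((M1 - M0) / SD) * sqrt(p * q)
rpb = ((70.25 - 55.12) / 17.51) * sqrt(0.74 * 0.26)
rpb = 0.379

0.379


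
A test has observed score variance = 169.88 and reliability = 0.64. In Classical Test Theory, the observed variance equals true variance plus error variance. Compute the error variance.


var_true = rxx * var_obs = 0.64 * 169.88 = 108.7232
var_error = var_obs - var_true
var_error = 169.88 - 108.7232
var_error = 61.1568

61.1568


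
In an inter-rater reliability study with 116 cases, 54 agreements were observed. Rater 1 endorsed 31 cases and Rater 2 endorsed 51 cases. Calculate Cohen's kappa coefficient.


P_o = 54/116 = 0.465517
P_e = (31*51 + 85*65) / 13456 = 0.528092
kappa = (P_o - P_e) / (1 - P_e)
kappa = (0.465517 - 0.528092) / (1 - 0.528092)
kappa = -0.1326

-0.1326


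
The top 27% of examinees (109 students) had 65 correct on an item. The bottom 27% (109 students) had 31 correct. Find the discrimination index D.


p_upper = 65/109 = 0.5963
p_lower = 31/109 = 0.2844
D = 0.5963 - 0.2844 = 0.3119

0.3119


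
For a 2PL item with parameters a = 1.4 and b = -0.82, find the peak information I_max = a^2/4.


For 2PL, max info at theta = b = -0.82
I_max = a^2 / 4 = 1.4^2 / 4
= 1.96 / 4
I_max = 0.49

0.49


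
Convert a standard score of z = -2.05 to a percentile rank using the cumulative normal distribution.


CDF(z) = 0.5 * (1 + erf(z/sqrt(2)))
erf(-1.4496) = -0.9596
CDF = 0.0202
Percentile rank = 0.0202 * 100 = 2.02

2.02


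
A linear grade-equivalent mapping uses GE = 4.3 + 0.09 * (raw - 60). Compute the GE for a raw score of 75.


raw - median = 75 - 60 = 15
slope * diff = 0.09 * 15 = 1.35
GE = 4.3 + 1.35
GE = 5.65

5.65


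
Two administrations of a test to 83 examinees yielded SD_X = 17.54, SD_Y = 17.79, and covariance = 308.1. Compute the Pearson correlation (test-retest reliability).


r = cov(X,Y) / (SD_X * SD_Y)
r = 308.1 / (17.54 * 17.79)
r = 308.1 / 312.0366
r = 0.9874

0.9874


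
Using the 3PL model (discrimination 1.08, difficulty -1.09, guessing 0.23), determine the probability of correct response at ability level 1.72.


logit = 1.08*(1.72 - -1.09) = 3.0348
P* = 1/(1 + exp(-3.0348)) = 0.9541
P = 0.23 + (1 - 0.23) * 0.9541
P = 0.9647

0.9647


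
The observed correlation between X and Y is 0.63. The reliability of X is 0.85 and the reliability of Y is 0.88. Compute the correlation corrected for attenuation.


r_corrected = rxy / sqrt(rxx * ryy)
= 0.63 / sqrt(0.85 * 0.88)
= 0.63 / sqrt(0.748)
= 0.63 / 0.86487
r_corrected = 0.7284

0.7284


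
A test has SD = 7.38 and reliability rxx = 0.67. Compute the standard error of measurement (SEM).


SEM = SD * sqrt(1 - rxx)
SEM = 7.38 * sqrt(1 - 0.67)
SEM = 7.38 * sqrt(0.33) = 7.38 * 0.574456
SEM = 4.2395

4.2395


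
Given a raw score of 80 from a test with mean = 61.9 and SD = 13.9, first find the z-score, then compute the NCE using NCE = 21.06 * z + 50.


z = (X - mean) / SD = (80 - 61.9) / 13.9
z = 18.1 / 13.9
z = 1.3022
NCE = NCE = 21.06z + 50
Carry z at full precision (z = 18.1 / 13.9) into the conversion:
NCE = 21.06 * (18.1 / 13.9) + 50 = 381.186 / 13.9 + 50
NCE = 27.4235 + 50
NCE = 77.4235

77.4235


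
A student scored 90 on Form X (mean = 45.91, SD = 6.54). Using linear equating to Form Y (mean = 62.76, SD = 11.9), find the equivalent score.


slope = SD_Y / SD_X = 11.9 / 6.54 ~ 1.8196
intercept = mean_Y - slope * mean_X = 62.76 - (11.9 / 6.54) * 45.91 ~ -20.7765
Y = slope * X + intercept. To avoid rounding drift from the rounded slope/intercept, evaluate the equivalent form Y = mean_Y + SD_Y * (X - mean_X) / SD_X at full precision:
Y = 62.76 + 11.9 * (90 - 45.91) / 6.54
Y = 62.76 + 11.9 * 44.09 / 6.54
Y = 62.76 + 524.671 / 6.54
Y = 62.76 + 80.2249
Y = 142.9849

142.9849


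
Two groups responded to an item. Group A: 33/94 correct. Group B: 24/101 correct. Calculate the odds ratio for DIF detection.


Odds_A = 33/61 = 0.541
Odds_B = 24/77 = 0.3117
OR = Odds_A / Odds_B = 0.541 / 0.3117
Exactly, OR = (33 * 77) / (61 * 24) = 2541 / 1464
OR = 1.7357

1.7357


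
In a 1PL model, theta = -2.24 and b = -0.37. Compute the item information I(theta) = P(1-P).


P = 1/(1+exp(-(-2.24--0.37))) = 0.1335
I = P*(1-P) = 0.1335 * 0.8665
I = 0.1157

0.1157


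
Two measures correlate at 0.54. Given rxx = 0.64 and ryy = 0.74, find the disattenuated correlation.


r_corrected = rxy / sqrt(rxx * ryy)
= 0.54 / sqrt(0.64 * 0.74)
= 0.54 / sqrt(0.4736)
= 0.54 / 0.688186
r_corrected = 0.7847

0.7847


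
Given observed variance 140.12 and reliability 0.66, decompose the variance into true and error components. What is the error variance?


var_true = rxx * var_obs = 0.66 * 140.12 = 92.4792
var_error = var_obs - var_true
var_error = 140.12 - 92.4792
var_error = 47.6408

47.6408


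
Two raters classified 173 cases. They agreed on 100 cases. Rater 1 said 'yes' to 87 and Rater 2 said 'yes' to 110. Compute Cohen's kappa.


P_o = 100/173 = 0.578035
P_e = (87*110 + 86*63) / 29929 = 0.500785
kappa = (P_o - P_e) / (1 - P_e)
kappa = (0.578035 - 0.500785) / (1 - 0.500785)
kappa = 0.1547

0.1547


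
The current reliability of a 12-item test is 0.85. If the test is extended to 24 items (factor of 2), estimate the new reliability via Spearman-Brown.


r_new = (n * rxx) / (1 + (n-1) * rxx)
r_new = (2 * 0.85) / (1 + 1 * 0.85)
r_new = 1.7 / 1.85
r_new = 0.9189

0.9189


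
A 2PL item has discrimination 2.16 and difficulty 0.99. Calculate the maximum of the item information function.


For 2PL, max info at theta = b = 0.99
I_max = a^2 / 4 = 2.16^2 / 4
= 4.6656 / 4
I_max = 1.1664

1.1664


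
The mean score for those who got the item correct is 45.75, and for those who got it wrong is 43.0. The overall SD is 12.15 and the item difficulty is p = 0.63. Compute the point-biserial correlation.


q = 1 - p = 0.37
rpb = ((M1 - M0) / SD) * sqrt(p * q)
rpb = ((45.75 - 43.0) / 12.15) * sqrt(0.63 * 0.37)
rpb = 0.1093

0.1093


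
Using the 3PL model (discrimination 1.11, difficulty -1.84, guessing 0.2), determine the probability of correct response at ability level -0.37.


logit = 1.11*(-0.37 - -1.84) = 1.6317
P* = 1/(1 + exp(-1.6317)) = 0.8364
P = 0.2 + (1 - 0.2) * 0.8364
P = 0.8691

0.8691


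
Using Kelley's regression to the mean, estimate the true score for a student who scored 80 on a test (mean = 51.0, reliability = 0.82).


T_est = rxx * X + (1 - rxx) * mean
T_est = 0.82 * 80 + 0.18 * 51.0
T_est = 65.6 + 9.18
T_est = 74.78

74.78


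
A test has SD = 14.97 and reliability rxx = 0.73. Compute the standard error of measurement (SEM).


SEM = SD * sqrt(1 - rxx)
SEM = 14.97 * sqrt(1 - 0.73)
SEM = 14.97 * sqrt(0.27) = 14.97 * 0.519615
SEM = 7.7786

7.7786


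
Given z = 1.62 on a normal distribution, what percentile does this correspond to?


CDF(z) = 0.5 * (1 + erf(z/sqrt(2)))
erf(1.1455) = 0.8948
CDF = 0.9474
Percentile rank = 0.9474 * 100 = 94.74

94.74


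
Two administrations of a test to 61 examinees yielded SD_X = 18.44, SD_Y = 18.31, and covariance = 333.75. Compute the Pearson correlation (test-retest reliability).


r = cov(X,Y) / (SD_X * SD_Y)
r = 333.75 / (18.44 * 18.31)
r = 333.75 / 337.6364
r = 0.9885

0.9885


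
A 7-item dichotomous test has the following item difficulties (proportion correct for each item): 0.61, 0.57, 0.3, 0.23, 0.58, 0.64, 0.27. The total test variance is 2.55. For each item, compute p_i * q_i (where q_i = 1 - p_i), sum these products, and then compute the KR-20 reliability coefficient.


For each item, compute p_i * q_i:
  Item 1: 0.61 * 0.39 = 0.2379
  Item 2: 0.57 * 0.43 = 0.2451
  Item 3: 0.3 * 0.7 = 0.21
  Item 4: 0.23 * 0.77 = 0.1771
  Item 5: 0.58 * 0.42 = 0.2436
  Item 6: 0.64 * 0.36 = 0.2304
  Item 7: 0.27 * 0.73 = 0.1971
Sum(p_i * q_i) = 0.2379 + 0.2451 + 0.21 + 0.1771 + 0.2436 + 0.2304 + 0.1971 = 1.5412
KR-20 = (k/(k-1)) * (1 - Sum(p_i*q_i) / Var_total)
= (7/6) * (1 - 1.5412/2.55)
= 1.1667 * 0.3956
KR-20 = 0.4615

0.4615


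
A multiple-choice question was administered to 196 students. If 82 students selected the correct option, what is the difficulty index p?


Item difficulty p = number correct / total examinees
p = 82 / 196
p = 0.4184

0.4184


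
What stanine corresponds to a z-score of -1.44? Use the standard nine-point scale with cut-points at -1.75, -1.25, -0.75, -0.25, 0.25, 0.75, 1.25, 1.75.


Stanine boundaries: [-1.75, -1.25, -0.75, -0.25, 0.25, 0.75, 1.25, 1.75]
z = -1.44
Check each boundary:
  z >= -1.75 -> could be stanine 2
  z < -1.25
  z < -0.75
  z < -0.25
  z < 0.25
  z < 0.75
  z < 1.25
  z < 1.75
Highest qualifying boundary gives stanine = 2

2


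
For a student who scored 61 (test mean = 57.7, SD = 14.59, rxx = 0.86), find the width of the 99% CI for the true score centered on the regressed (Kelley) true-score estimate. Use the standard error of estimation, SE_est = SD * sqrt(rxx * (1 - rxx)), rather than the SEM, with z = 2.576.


True score estimate = 0.86*61 + 0.14*57.7 = 60.538
SE_est = SD * sqrt(rxx * (1 - rxx)) = 14.59 * sqrt(0.86 * 0.14) = 14.59 * sqrt(0.1204) = 5.062541
CI = T_est +/- z * SE_est, so width = 2 * z * SE_est = 2 * 2.576 * 5.062541
Width = 26.0822

26.0822


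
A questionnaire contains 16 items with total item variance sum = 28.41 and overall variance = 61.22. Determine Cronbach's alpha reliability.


alpha = (k/(k-1)) * (1 - sum(si^2)/s_total^2)
= (16/15) * (1 - 28.41/61.22)
alpha = 0.5717

0.5717


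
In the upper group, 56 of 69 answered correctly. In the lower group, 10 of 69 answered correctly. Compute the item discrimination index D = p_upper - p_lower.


p_upper = 56/69 = 0.8116
p_lower = 10/69 = 0.1449
D = 0.8116 - 0.1449 = 0.6667

0.6667


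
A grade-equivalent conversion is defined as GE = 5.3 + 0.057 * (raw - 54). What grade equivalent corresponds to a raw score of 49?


raw - median = 49 - 54 = -5
slope * diff = 0.057 * -5 = -0.285
GE = 5.3 + -0.285
GE = 5.015

5.015


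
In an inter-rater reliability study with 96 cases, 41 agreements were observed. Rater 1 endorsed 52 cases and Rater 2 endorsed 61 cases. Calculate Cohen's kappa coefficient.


P_o = 41/96 = 0.427083
P_e = (52*61 + 44*35) / 9216 = 0.511285
kappa = (P_o - P_e) / (1 - P_e)
kappa = (0.427083 - 0.511285) / (1 - 0.511285)
kappa = -0.1723

-0.1723


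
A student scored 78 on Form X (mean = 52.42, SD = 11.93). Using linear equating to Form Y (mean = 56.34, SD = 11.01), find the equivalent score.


slope = SD_Y / SD_X = 11.01 / 11.93 ~ 0.9229
intercept = mean_Y - slope * mean_X = 56.34 - (11.01 / 11.93) * 52.42 ~ 7.9624
Y = slope * X + intercept. To avoid rounding drift from the rounded slope/intercept, evaluate the equivalent form Y = mean_Y + SD_Y * (X - mean_X) / SD_X at full precision:
Y = 56.34 + 11.01 * (78 - 52.42) / 11.93
Y = 56.34 + 11.01 * 25.58 / 11.93
Y = 56.34 + 281.6358 / 11.93
Y = 56.34 + 23.6074
Y = 79.9474

79.9474


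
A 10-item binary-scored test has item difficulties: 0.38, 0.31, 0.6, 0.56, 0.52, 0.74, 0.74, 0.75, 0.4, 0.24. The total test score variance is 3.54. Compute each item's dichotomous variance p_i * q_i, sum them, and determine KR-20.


For each item, compute p_i * q_i:
  Item 1: 0.38 * 0.62 = 0.2356
  Item 2: 0.31 * 0.69 = 0.2139
  Item 3: 0.6 * 0.4 = 0.24
  Item 4: 0.56 * 0.44 = 0.2464
  Item 5: 0.52 * 0.48 = 0.2496
  Item 6: 0.74 * 0.26 = 0.1924
  Item 7: 0.74 * 0.26 = 0.1924
  Item 8: 0.75 * 0.25 = 0.1875
  Item 9: 0.4 * 0.6 = 0.24
  Item 10: 0.24 * 0.76 = 0.1824
Sum(p_i * q_i) = 0.2356 + 0.2139 + 0.24 + 0.2464 + 0.2496 + 0.1924 + 0.1924 + 0.1875 + 0.24 + 0.1824 = 2.1802
KR-20 = (k/(k-1)) * (1 - Sum(p_i*q_i) / Var_total)
= (10/9) * (1 - 2.1802/3.54)
= 1.1111 * 0.3841
KR-20 = 0.4268

0.4268


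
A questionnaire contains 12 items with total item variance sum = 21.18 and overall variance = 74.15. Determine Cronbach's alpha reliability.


alpha = (k/(k-1)) * (1 - sum(si^2)/s_total^2)
= (12/11) * (1 - 21.18/74.15)
alpha = 0.7793

0.7793


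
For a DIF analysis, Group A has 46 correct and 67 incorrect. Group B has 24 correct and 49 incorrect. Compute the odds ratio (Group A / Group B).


Odds_A = 46/67 = 0.6866
Odds_B = 24/49 = 0.4898
OR = Odds_A / Odds_B = 0.6866 / 0.4898
Exactly, OR = (46 * 49) / (67 * 24) = 2254 / 1608
OR = 1.4017

1.4017


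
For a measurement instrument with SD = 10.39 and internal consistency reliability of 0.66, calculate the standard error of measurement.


SEM = SD * sqrt(1 - rxx)
SEM = 10.39 * sqrt(1 - 0.66)
SEM = 10.39 * sqrt(0.34) = 10.39 * 0.583095
SEM = 6.0584

6.0584


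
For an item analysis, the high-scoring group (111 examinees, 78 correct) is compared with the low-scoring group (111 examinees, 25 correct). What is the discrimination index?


p_upper = 78/111 = 0.7027
p_lower = 25/111 = 0.2252
D = 0.7027 - 0.2252 = 0.4775

0.4775


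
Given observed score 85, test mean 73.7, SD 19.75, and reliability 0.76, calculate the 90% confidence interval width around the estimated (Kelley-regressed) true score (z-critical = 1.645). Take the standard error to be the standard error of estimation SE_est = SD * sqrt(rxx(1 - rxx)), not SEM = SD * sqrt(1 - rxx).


True score estimate = 0.76*85 + 0.24*73.7 = 82.288
SE_est = SD * sqrt(rxx * (1 - rxx)) = 19.75 * sqrt(0.76 * 0.24) = 19.75 * sqrt(0.1824) = 8.434892
CI = T_est +/- z * SE_est, so width = 2 * z * SE_est = 2 * 1.645 * 8.434892
Width = 27.7508

27.7508


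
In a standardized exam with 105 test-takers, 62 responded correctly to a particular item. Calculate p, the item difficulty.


Item difficulty p = number correct / total examinees
p = 62 / 105
p = 0.5905

0.5905


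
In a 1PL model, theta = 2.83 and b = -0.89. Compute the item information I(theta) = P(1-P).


P = 1/(1+exp(-(2.83--0.89))) = 0.9763
I = P*(1-P) = 0.9763 * 0.0237
I = 0.0231

0.0231
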